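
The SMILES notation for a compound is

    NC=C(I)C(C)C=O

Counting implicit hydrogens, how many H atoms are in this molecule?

Walk through each heavy atom and fill implicit hydrogens from standard valence (C 4, N 3, O 2, S 2, halogen 1):
  atom 1: N, bond orders sum to 1 (valence 3) → 2 H
  atom 2: C, bond orders sum to 3 (valence 4) → 1 H
  atom 3: C, bond orders sum to 4 (valence 4) → 0 H
  atom 4: I (halogen, monovalent) → 0 H
  atom 5: C, bond orders sum to 3 (valence 4) → 1 H
  atom 6: C, bond orders sum to 1 (valence 4) → 3 H
  atom 7: C, bond orders sum to 3 (valence 4) → 1 H
  atom 8: O, bond orders sum to 2 (valence 2) → 0 H
Total hydrogens: 8.

8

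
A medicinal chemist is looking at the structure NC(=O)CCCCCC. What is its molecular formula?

Walk through each heavy atom and fill implicit hydrogens from standard valence (C 4, N 3, O 2, S 2, halogen 1):
  atom 1: N, bond orders sum to 1 (valence 3) → 2 H
  atom 2: C, bond orders sum to 4 (valence 4) → 0 H
  atom 3: O, bond orders sum to 2 (valence 2) → 0 H
  atom 4: C, bond orders sum to 2 (valence 4) → 2 H
  atom 5: C, bond orders sum to 2 (valence 4) → 2 H
  atom 6: C, bond orders sum to 2 (valence 4) → 2 H
  atom 7: C, bond orders sum to 2 (valence 4) → 2 H
  atom 8: C, bond orders sum to 2 (valence 4) → 2 H
  atom 9: C, bond orders sum to 1 (valence 4) → 3 H
Totals → C:7, H:15, N:1, O:1.

C7H15NO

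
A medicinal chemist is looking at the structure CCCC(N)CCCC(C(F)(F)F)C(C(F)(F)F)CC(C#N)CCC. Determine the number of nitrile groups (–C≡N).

The nitrile motif appears at heavy-atom position 21 in the SMILES.
Other groups present: 1 primary amine.
Nitrile count: 1.

1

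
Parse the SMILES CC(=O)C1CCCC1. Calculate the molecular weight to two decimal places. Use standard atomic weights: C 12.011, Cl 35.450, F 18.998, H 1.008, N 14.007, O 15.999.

First, the molecular formula is C7H12O (counting implicit H from valence).
  C: 7 × 12.011 = 84.077
  H: 12 × 1.008 = 12.096
  O: 1 × 15.999 = 15.999
Sum: 7×12.011 + 12×1.008 + 1×15.999 = 112.172 → 112.17 g/mol.

112.17 g/mol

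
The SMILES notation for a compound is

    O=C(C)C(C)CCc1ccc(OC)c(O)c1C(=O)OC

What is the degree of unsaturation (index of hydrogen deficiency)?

Molecular formula: C15H20O5.
DoU = (2C + 2 + N − H − X) / 2, where X is the halogen count and O/S are ignored.
    = (2·15 + 2 + 0 − 20 − 0) / 2 = 12 / 2 = 6.

6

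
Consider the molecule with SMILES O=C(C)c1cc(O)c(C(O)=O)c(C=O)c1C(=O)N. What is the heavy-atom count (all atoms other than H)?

18

Every atom symbol written in the SMILES (organic subset) is one heavy atom; implicit H are not written.
Heavy atoms by element → C:11, N:1, O:6.
Total: 18.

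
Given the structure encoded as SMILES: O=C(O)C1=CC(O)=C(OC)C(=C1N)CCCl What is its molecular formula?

Walk through each heavy atom and fill implicit hydrogens from standard valence (C 4, N 3, O 2, S 2, halogen 1):
  atom 1: O, bond orders sum to 2 (valence 2) → 0 H
  atom 2: C, bond orders sum to 4 (valence 4) → 0 H
  atom 3: O, bond orders sum to 1 (valence 2) → 1 H
  atom 4: C, bond orders sum to 4 (valence 4) → 0 H
  atom 5: C, bond orders sum to 3 (valence 4) → 1 H
  atom 6: C, bond orders sum to 4 (valence 4) → 0 H
  atom 7: O, bond orders sum to 1 (valence 2) → 1 H
  atom 8: C, bond orders sum to 4 (valence 4) → 0 H
  atom 9: O, bond orders sum to 2 (valence 2) → 0 H
  atom 10: C, bond orders sum to 1 (valence 4) → 3 H
  atom 11: C, bond orders sum to 4 (valence 4) → 0 H
  atom 12: C, bond orders sum to 4 (valence 4) → 0 H
  atom 13: N, bond orders sum to 1 (valence 3) → 2 H
  atom 14: C, bond orders sum to 2 (valence 4) → 2 H
  atom 15: C, bond orders sum to 2 (valence 4) → 2 H
  atom 16: Cl (halogen, monovalent) → 0 H
Totals → C:10, H:12, Cl:1, N:1, O:4.
In Hill order: C10H12ClNO4.

C10H12ClNO4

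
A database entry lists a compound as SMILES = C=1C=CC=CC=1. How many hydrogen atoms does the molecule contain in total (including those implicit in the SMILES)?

6

Walk through each heavy atom and fill implicit hydrogens from standard valence (C 4, N 3, O 2, S 2, halogen 1):
  atom 1: C, bond orders sum to 3 (valence 4) → 1 H
  atom 2: C, bond orders sum to 3 (valence 4) → 1 H
  atom 3: C, bond orders sum to 3 (valence 4) → 1 H
  atom 4: C, bond orders sum to 3 (valence 4) → 1 H
  atom 5: C, bond orders sum to 3 (valence 4) → 1 H
  atom 6: C, bond orders sum to 3 (valence 4) → 1 H
Total hydrogens: 6.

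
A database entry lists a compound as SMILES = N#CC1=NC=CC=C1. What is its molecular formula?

Walk through each heavy atom and fill implicit hydrogens from standard valence (C 4, N 3, O 2, S 2, halogen 1):
  atom 1: N, bond orders sum to 3 (valence 3) → 0 H
  atom 2: C, bond orders sum to 4 (valence 4) → 0 H
  atom 3: C, bond orders sum to 4 (valence 4) → 0 H
  atom 4: N, bond orders sum to 3 (valence 3) → 0 H
  atom 5: C, bond orders sum to 3 (valence 4) → 1 H
  atom 6: C, bond orders sum to 3 (valence 4) → 1 H
  atom 7: C, bond orders sum to 3 (valence 4) → 1 H
  atom 8: C, bond orders sum to 3 (valence 4) → 1 H
Totals → C:6, H:4, N:2.
In Hill order: C6H4N2.

C6H4N2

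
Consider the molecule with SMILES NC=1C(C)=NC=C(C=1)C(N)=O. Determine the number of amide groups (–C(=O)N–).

The amide motif appears at heavy-atom position 9 in the SMILES.
Other groups present: 1 primary amine.
Amide count: 1.

1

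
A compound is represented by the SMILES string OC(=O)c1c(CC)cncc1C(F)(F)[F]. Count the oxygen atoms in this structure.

Scan the SMILES for O atoms (remember two-letter symbols like Cl and Br are single atoms).
Oxygen count: 2.

2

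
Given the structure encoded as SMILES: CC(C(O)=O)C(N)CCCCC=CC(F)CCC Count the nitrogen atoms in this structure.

Scan the SMILES for N atoms (remember two-letter symbols like Cl and Br are single atoms).
Nitrogen count: 1.

1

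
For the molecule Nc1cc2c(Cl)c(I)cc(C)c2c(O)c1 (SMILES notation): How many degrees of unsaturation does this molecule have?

7

Molecular formula: C11H9ClINO.
DoU = (2C + 2 + N − H − X) / 2, where X is the halogen count and O/S are ignored.
    = (2·11 + 2 + 1 − 9 − 2) / 2 = 14 / 2 = 7.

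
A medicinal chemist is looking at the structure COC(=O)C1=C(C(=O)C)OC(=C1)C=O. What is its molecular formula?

C9H8O5

Walk through each heavy atom and fill implicit hydrogens from standard valence (C 4, N 3, O 2, S 2, halogen 1):
  atom 1: C, bond orders sum to 1 (valence 4) → 3 H
  atom 2: O, bond orders sum to 2 (valence 2) → 0 H
  atom 3: C, bond orders sum to 4 (valence 4) → 0 H
  atom 4: O, bond orders sum to 2 (valence 2) → 0 H
  atom 5: C, bond orders sum to 4 (valence 4) → 0 H
  atom 6: C, bond orders sum to 4 (valence 4) → 0 H
  atom 7: C, bond orders sum to 4 (valence 4) → 0 H
  atom 8: O, bond orders sum to 2 (valence 2) → 0 H
  atom 9: C, bond orders sum to 1 (valence 4) → 3 H
  atom 10: O, bond orders sum to 2 (valence 2) → 0 H
  atom 11: C, bond orders sum to 4 (valence 4) → 0 H
  atom 12: C, bond orders sum to 3 (valence 4) → 1 H
  atom 13: C, bond orders sum to 3 (valence 4) → 1 H
  atom 14: O, bond orders sum to 2 (valence 2) → 0 H
Totals → C:9, H:8, O:5.
In Hill order: C9H8O5.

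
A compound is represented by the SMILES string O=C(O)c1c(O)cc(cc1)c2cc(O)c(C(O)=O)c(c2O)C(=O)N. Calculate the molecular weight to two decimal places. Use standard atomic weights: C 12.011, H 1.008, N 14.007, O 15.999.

First, the molecular formula is C15H11NO8 (counting implicit H from valence).
  C: 15 × 12.011 = 180.165
  H: 11 × 1.008 = 11.088
  N: 1 × 14.007 = 14.007
  O: 8 × 15.999 = 127.992
Sum: 15×12.011 + 11×1.008 + 1×14.007 + 8×15.999 = 333.252 → 333.25 g/mol.

333.25 g/mol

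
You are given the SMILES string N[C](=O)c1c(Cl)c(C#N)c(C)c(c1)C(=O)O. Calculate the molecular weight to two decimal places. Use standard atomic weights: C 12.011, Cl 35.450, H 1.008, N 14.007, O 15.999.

238.63 g/mol

First, the molecular formula is C10H7ClN2O3 (counting implicit H from valence).
  C: 10 × 12.011 = 120.110
  Cl: 1 × 35.450 = 35.450
  H: 7 × 1.008 = 7.056
  N: 2 × 14.007 = 28.014
  O: 3 × 15.999 = 47.997
Sum: 10×12.011 + 1×35.450 + 7×1.008 + 2×14.007 + 3×15.999 = 238.627 → 238.63 g/mol.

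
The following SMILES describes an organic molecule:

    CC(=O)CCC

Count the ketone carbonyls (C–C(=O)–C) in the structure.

The ketone motif appears at heavy-atom position 2 in the SMILES.
Ketone count: 1.

1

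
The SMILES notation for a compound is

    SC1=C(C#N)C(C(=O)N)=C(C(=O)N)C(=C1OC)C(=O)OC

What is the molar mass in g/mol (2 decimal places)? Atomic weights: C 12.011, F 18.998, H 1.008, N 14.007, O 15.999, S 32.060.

309.30 g/mol

First, the molecular formula is C12H11N3O5S (counting implicit H from valence).
  C: 12 × 12.011 = 144.132
  H: 11 × 1.008 = 11.088
  N: 3 × 14.007 = 42.021
  O: 5 × 15.999 = 79.995
  S: 1 × 32.060 = 32.060
Sum: 12×12.011 + 11×1.008 + 3×14.007 + 5×15.999 + 1×32.060 = 309.296 → 309.30 g/mol.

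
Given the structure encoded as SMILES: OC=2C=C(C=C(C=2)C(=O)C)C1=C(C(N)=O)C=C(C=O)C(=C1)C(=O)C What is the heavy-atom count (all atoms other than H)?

24

Every atom symbol written in the SMILES (organic subset) is one heavy atom; implicit H are not written.
Heavy atoms by element → C:18, N:1, O:5.
Total: 24.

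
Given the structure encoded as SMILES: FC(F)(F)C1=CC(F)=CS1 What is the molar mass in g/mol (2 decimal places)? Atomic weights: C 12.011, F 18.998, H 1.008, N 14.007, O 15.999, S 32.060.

170.12 g/mol

First, the molecular formula is C5H2F4S (counting implicit H from valence).
  C: 5 × 12.011 = 60.055
  F: 4 × 18.998 = 75.992
  H: 2 × 1.008 = 2.016
  S: 1 × 32.060 = 32.060
Sum: 5×12.011 + 4×18.998 + 2×1.008 + 1×32.060 = 170.123 → 170.12 g/mol.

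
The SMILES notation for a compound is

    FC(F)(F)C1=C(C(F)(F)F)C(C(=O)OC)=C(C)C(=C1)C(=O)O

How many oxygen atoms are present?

4

Scan the SMILES for O atoms (remember two-letter symbols like Cl and Br are single atoms).
Oxygen count: 4.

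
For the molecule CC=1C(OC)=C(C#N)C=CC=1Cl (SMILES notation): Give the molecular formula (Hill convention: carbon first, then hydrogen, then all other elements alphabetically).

C9H8ClNO

Walk through each heavy atom and fill implicit hydrogens from standard valence (C 4, N 3, O 2, S 2, halogen 1):
  atom 1: C, bond orders sum to 1 (valence 4) → 3 H
  atom 2: C, bond orders sum to 4 (valence 4) → 0 H
  atom 3: C, bond orders sum to 4 (valence 4) → 0 H
  atom 4: O, bond orders sum to 2 (valence 2) → 0 H
  atom 5: C, bond orders sum to 1 (valence 4) → 3 H
  atom 6: C, bond orders sum to 4 (valence 4) → 0 H
  atom 7: C, bond orders sum to 4 (valence 4) → 0 H
  atom 8: N, bond orders sum to 3 (valence 3) → 0 H
  atom 9: C, bond orders sum to 3 (valence 4) → 1 H
  atom 10: C, bond orders sum to 3 (valence 4) → 1 H
  atom 11: C, bond orders sum to 4 (valence 4) → 0 H
  atom 12: Cl (halogen, monovalent) → 0 H
Totals → C:9, H:8, Cl:1, N:1, O:1.
In Hill order: C9H8ClNO.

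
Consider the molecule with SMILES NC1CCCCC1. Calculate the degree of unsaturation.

Degree of unsaturation = (number of rings) + (number of π bonds).
Ring closures in the SMILES: 1.
π bonds: none → 0 DoU from unsaturation.
Total DoU = 1 + 0 = 1.

1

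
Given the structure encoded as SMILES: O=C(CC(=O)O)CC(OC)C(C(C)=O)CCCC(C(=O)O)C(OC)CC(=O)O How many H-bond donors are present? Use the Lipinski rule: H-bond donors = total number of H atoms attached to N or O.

3

Donors: find every N or O and count the H atoms it carries.
  atom 1 (O): bond orders sum to 2 → 0 H
  atom 5 (O): bond orders sum to 2 → 0 H
  atom 6 (O): bond orders sum to 1 → 1 H
  atom 9 (O): bond orders sum to 2 → 0 H
  atom 14 (O): bond orders sum to 2 → 0 H
  atom 20 (O): bond orders sum to 2 → 0 H
  atom 21 (O): bond orders sum to 1 → 1 H
  atom 23 (O): bond orders sum to 2 → 0 H
  atom 27 (O): bond orders sum to 2 → 0 H
  atom 28 (O): bond orders sum to 1 → 1 H
Lipinski HBD = 3.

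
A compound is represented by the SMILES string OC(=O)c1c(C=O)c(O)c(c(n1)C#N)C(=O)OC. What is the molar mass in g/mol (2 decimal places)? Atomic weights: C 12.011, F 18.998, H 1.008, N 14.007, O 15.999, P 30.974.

First, the molecular formula is C10H6N2O6 (counting implicit H from valence).
  C: 10 × 12.011 = 120.110
  H: 6 × 1.008 = 6.048
  N: 2 × 14.007 = 28.014
  O: 6 × 15.999 = 95.994
Sum: 10×12.011 + 6×1.008 + 2×14.007 + 6×15.999 = 250.166 → 250.17 g/mol.

250.17 g/mol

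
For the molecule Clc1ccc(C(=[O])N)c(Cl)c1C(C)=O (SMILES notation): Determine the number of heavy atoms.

14

Every atom symbol written in the SMILES (organic subset) is one heavy atom; implicit H are not written.
Heavy atoms by element → C:9, Cl:2, N:1, O:2.
Total: 14.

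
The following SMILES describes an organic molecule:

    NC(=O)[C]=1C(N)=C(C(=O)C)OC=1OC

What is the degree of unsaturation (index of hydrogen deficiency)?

Molecular formula: C8H10N2O4.
DoU = (2C + 2 + N − H − X) / 2, where X is the halogen count and O/S are ignored.
    = (2·8 + 2 + 2 − 10 − 0) / 2 = 10 / 2 = 5.

5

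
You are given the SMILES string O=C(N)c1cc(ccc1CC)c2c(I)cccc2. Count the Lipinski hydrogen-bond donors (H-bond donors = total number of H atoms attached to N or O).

Donors: find every N or O and count the H atoms it carries.
  atom 1 (O): bond orders sum to 2 → 0 H
  atom 3 (N): bond orders sum to 1 → 2 H
Lipinski HBD = 2.

2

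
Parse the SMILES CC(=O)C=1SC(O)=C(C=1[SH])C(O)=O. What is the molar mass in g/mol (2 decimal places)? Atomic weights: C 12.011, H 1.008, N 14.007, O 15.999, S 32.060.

218.24 g/mol

First, the molecular formula is C7H6O4S2 (counting implicit H from valence).
  C: 7 × 12.011 = 84.077
  H: 6 × 1.008 = 6.048
  O: 4 × 15.999 = 63.996
  S: 2 × 32.060 = 64.120
Sum: 7×12.011 + 6×1.008 + 4×15.999 + 2×32.060 = 218.241 → 218.24 g/mol.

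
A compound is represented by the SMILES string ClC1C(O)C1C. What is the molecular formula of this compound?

Walk through each heavy atom and fill implicit hydrogens from standard valence (C 4, N 3, O 2, S 2, halogen 1):
  atom 1: Cl (halogen, monovalent) → 0 H
  atom 2: C, bond orders sum to 3 (valence 4) → 1 H
  atom 3: C, bond orders sum to 3 (valence 4) → 1 H
  atom 4: O, bond orders sum to 1 (valence 2) → 1 H
  atom 5: C, bond orders sum to 3 (valence 4) → 1 H
  atom 6: C, bond orders sum to 1 (valence 4) → 3 H
Totals → C:4, H:7, Cl:1, O:1.

C4H7ClO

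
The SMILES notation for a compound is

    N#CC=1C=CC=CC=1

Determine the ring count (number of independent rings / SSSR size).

1

In SMILES, each pair of matching ring-closure digits denotes one ring-closing bond; the number of such bonds equals the number of independent rings.
Ring-closure bonds here: 1.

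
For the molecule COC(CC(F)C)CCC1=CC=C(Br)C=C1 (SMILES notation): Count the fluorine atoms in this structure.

1

Scan the SMILES for F atoms (remember two-letter symbols like Cl and Br are single atoms).
Fluorine count: 1.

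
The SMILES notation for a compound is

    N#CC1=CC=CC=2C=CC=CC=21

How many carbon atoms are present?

11

Count every carbon token in the SMILES (each C, including those in ring-closure positions and inside branches).
Carbon count: 11.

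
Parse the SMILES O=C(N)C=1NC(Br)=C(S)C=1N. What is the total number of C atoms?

Count every carbon token in the SMILES (each C, including those in ring-closure positions and inside branches).
Carbon count: 5.

5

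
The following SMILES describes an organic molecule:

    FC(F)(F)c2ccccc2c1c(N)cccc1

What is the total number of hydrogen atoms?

10

Walk through each heavy atom and fill implicit hydrogens from standard valence (C 4, N 3, O 2, S 2, halogen 1); for lowercase aromatic atoms, an aromatic c carries 1 H when it has two neighbours and 0 H with three, and aromatic n carries 0 H:
  atom 1: F (halogen, monovalent) → 0 H
  atom 2: C, bond orders sum to 4 (valence 4) → 0 H
  atom 3: F (halogen, monovalent) → 0 H
  atom 4: F (halogen, monovalent) → 0 H
  atom 5: aromatic c, 3 neighbours → 0 H
  atom 6: aromatic c, 2 neighbours → 1 H
  atom 7: aromatic c, 2 neighbours → 1 H
  atom 8: aromatic c, 2 neighbours → 1 H
  atom 9: aromatic c, 2 neighbours → 1 H
  atom 10: aromatic c, 3 neighbours → 0 H
  atom 11: aromatic c, 3 neighbours → 0 H
  atom 12: aromatic c, 3 neighbours → 0 H
  atom 13: N, bond orders sum to 1 (valence 3) → 2 H
  atom 14: aromatic c, 2 neighbours → 1 H
  atom 15: aromatic c, 2 neighbours → 1 H
  atom 16: aromatic c, 2 neighbours → 1 H
  atom 17: aromatic c, 2 neighbours → 1 H
Total hydrogens: 10.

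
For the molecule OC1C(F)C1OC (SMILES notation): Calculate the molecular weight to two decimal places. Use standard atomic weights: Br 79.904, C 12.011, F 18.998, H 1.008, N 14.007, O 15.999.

106.10 g/mol

First, the molecular formula is C4H7FO2 (counting implicit H from valence).
  C: 4 × 12.011 = 48.044
  F: 1 × 18.998 = 18.998
  H: 7 × 1.008 = 7.056
  O: 2 × 15.999 = 31.998
Sum: 4×12.011 + 1×18.998 + 7×1.008 + 2×15.999 = 106.096 → 106.10 g/mol.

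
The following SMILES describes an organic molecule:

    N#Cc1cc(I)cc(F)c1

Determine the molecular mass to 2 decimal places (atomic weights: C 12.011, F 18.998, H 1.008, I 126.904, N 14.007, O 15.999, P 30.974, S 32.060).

First, the molecular formula is C7H3FIN (counting implicit H from valence).
  C: 7 × 12.011 = 84.077
  F: 1 × 18.998 = 18.998
  H: 3 × 1.008 = 3.024
  I: 1 × 126.904 = 126.904
  N: 1 × 14.007 = 14.007
Sum: 7×12.011 + 1×18.998 + 3×1.008 + 1×126.904 + 1×14.007 = 247.010 → 247.01 g/mol.

247.01 g/mol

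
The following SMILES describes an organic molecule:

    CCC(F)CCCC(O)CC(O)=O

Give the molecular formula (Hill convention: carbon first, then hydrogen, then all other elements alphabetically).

C9H17FO3

Walk through each heavy atom and fill implicit hydrogens from standard valence (C 4, N 3, O 2, S 2, halogen 1):
  atom 1: C, bond orders sum to 1 (valence 4) → 3 H
  atom 2: C, bond orders sum to 2 (valence 4) → 2 H
  atom 3: C, bond orders sum to 3 (valence 4) → 1 H
  atom 4: F (halogen, monovalent) → 0 H
  atom 5: C, bond orders sum to 2 (valence 4) → 2 H
  atom 6: C, bond orders sum to 2 (valence 4) → 2 H
  atom 7: C, bond orders sum to 2 (valence 4) → 2 H
  atom 8: C, bond orders sum to 3 (valence 4) → 1 H
  atom 9: O, bond orders sum to 1 (valence 2) → 1 H
  atom 10: C, bond orders sum to 2 (valence 4) → 2 H
  atom 11: C, bond orders sum to 4 (valence 4) → 0 H
  atom 12: O, bond orders sum to 1 (valence 2) → 1 H
  atom 13: O, bond orders sum to 2 (valence 2) → 0 H
Totals → C:9, H:17, F:1, O:3.
In Hill order: C9H17FO3.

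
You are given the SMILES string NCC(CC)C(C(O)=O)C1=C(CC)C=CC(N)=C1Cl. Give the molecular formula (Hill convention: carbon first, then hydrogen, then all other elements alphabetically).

Walk through each heavy atom and fill implicit hydrogens from standard valence (C 4, N 3, O 2, S 2, halogen 1):
  atom 1: N, bond orders sum to 1 (valence 3) → 2 H
  atom 2: C, bond orders sum to 2 (valence 4) → 2 H
  atom 3: C, bond orders sum to 3 (valence 4) → 1 H
  atom 4: C, bond orders sum to 2 (valence 4) → 2 H
  atom 5: C, bond orders sum to 1 (valence 4) → 3 H
  atom 6: C, bond orders sum to 3 (valence 4) → 1 H
  atom 7: C, bond orders sum to 4 (valence 4) → 0 H
  atom 8: O, bond orders sum to 1 (valence 2) → 1 H
  atom 9: O, bond orders sum to 2 (valence 2) → 0 H
  atom 10: C, bond orders sum to 4 (valence 4) → 0 H
  atom 11: C, bond orders sum to 4 (valence 4) → 0 H
  atom 12: C, bond orders sum to 2 (valence 4) → 2 H
  atom 13: C, bond orders sum to 1 (valence 4) → 3 H
  atom 14: C, bond orders sum to 3 (valence 4) → 1 H
  atom 15: C, bond orders sum to 3 (valence 4) → 1 H
  atom 16: C, bond orders sum to 4 (valence 4) → 0 H
  atom 17: N, bond orders sum to 1 (valence 3) → 2 H
  atom 18: C, bond orders sum to 4 (valence 4) → 0 H
  atom 19: Cl (halogen, monovalent) → 0 H
Totals → C:14, H:21, Cl:1, N:2, O:2.

C14H21ClN2O2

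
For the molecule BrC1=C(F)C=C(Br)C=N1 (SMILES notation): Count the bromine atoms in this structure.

Scan the SMILES for Br atoms (remember two-letter symbols like Cl and Br are single atoms).
Bromine count: 2.

2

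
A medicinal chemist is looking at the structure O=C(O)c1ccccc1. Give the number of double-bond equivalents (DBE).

5

Molecular formula: C7H6O2.
DoU = (2C + 2 + N − H − X) / 2, where X is the halogen count and O/S are ignored.
    = (2·7 + 2 + 0 − 6 − 0) / 2 = 10 / 2 = 5.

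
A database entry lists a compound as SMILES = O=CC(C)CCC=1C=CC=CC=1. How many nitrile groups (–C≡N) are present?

0

Scan the SMILES for the nitrile motif — none present.
Groups that are present: 1 aldehyde.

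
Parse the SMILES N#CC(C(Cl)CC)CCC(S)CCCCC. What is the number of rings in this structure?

0

In SMILES, each pair of matching ring-closure digits denotes one ring-closing bond; the number of such bonds equals the number of independent rings.
Ring-closure bonds here: 0.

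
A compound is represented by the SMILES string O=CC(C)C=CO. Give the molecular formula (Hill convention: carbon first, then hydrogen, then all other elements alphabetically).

C5H8O2

Walk through each heavy atom and fill implicit hydrogens from standard valence (C 4, N 3, O 2, S 2, halogen 1):
  atom 1: O, bond orders sum to 2 (valence 2) → 0 H
  atom 2: C, bond orders sum to 3 (valence 4) → 1 H
  atom 3: C, bond orders sum to 3 (valence 4) → 1 H
  atom 4: C, bond orders sum to 1 (valence 4) → 3 H
  atom 5: C, bond orders sum to 3 (valence 4) → 1 H
  atom 6: C, bond orders sum to 3 (valence 4) → 1 H
  atom 7: O, bond orders sum to 1 (valence 2) → 1 H
Totals → C:5, H:8, O:2.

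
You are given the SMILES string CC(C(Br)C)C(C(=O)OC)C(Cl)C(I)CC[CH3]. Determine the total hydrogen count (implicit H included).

Walk through each heavy atom and fill implicit hydrogens from standard valence (C 4, N 3, O 2, S 2, halogen 1):
  atom 1: C, bond orders sum to 1 (valence 4) → 3 H
  atom 2: C, bond orders sum to 3 (valence 4) → 1 H
  atom 3: C, bond orders sum to 3 (valence 4) → 1 H
  atom 4: Br (halogen, monovalent) → 0 H
  atom 5: C, bond orders sum to 1 (valence 4) → 3 H
  atom 6: C, bond orders sum to 3 (valence 4) → 1 H
  atom 7: C, bond orders sum to 4 (valence 4) → 0 H
  atom 8: O, bond orders sum to 2 (valence 2) → 0 H
  atom 9: O, bond orders sum to 2 (valence 2) → 0 H
  atom 10: C, bond orders sum to 1 (valence 4) → 3 H
  atom 11: C, bond orders sum to 3 (valence 4) → 1 H
  atom 12: Cl (halogen, monovalent) → 0 H
  atom 13: C, bond orders sum to 3 (valence 4) → 1 H
  atom 14: I (halogen, monovalent) → 0 H
  atom 15: C, bond orders sum to 2 (valence 4) → 2 H
  atom 16: C, bond orders sum to 2 (valence 4) → 2 H
  atom 17: C with explicit H count 3
Total hydrogens: 21.

21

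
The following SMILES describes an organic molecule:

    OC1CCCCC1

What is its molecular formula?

Walk through each heavy atom and fill implicit hydrogens from standard valence (C 4, N 3, O 2, S 2, halogen 1):
  atom 1: O, bond orders sum to 1 (valence 2) → 1 H
  atom 2: C, bond orders sum to 3 (valence 4) → 1 H
  atom 3: C, bond orders sum to 2 (valence 4) → 2 H
  atom 4: C, bond orders sum to 2 (valence 4) → 2 H
  atom 5: C, bond orders sum to 2 (valence 4) → 2 H
  atom 6: C, bond orders sum to 2 (valence 4) → 2 H
  atom 7: C, bond orders sum to 2 (valence 4) → 2 H
Totals → C:6, H:12, O:1.
In Hill order: C6H12O.

C6H12O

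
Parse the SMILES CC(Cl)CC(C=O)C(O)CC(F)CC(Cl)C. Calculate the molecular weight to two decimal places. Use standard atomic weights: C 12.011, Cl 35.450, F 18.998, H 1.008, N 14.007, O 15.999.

273.17 g/mol

First, the molecular formula is C11H19Cl2FO2 (counting implicit H from valence).
  C: 11 × 12.011 = 132.121
  Cl: 2 × 35.450 = 70.900
  F: 1 × 18.998 = 18.998
  H: 19 × 1.008 = 19.152
  O: 2 × 15.999 = 31.998
Sum: 11×12.011 + 2×35.450 + 1×18.998 + 19×1.008 + 2×15.999 = 273.169 → 273.17 g/mol.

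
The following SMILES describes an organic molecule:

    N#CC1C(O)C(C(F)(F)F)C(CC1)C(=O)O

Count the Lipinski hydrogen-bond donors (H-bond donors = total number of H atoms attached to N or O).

2

Donors: find every N or O and count the H atoms it carries.
  atom 1 (N): bond orders sum to 3 → 0 H
  atom 5 (O): bond orders sum to 1 → 1 H
  atom 15 (O): bond orders sum to 2 → 0 H
  atom 16 (O): bond orders sum to 1 → 1 H
Lipinski HBD = 2.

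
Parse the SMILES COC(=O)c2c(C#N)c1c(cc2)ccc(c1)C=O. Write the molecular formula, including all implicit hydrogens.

C14H9NO3

Walk through each heavy atom and fill implicit hydrogens from standard valence (C 4, N 3, O 2, S 2, halogen 1); for lowercase aromatic atoms, an aromatic c carries 1 H when it has two neighbours and 0 H with three, and aromatic n carries 0 H:
  atom 1: C, bond orders sum to 1 (valence 4) → 3 H
  atom 2: O, bond orders sum to 2 (valence 2) → 0 H
  atom 3: C, bond orders sum to 4 (valence 4) → 0 H
  atom 4: O, bond orders sum to 2 (valence 2) → 0 H
  atom 5: aromatic c, 3 neighbours → 0 H
  atom 6: aromatic c, 3 neighbours → 0 H
  atom 7: C, bond orders sum to 4 (valence 4) → 0 H
  atom 8: N, bond orders sum to 3 (valence 3) → 0 H
  atom 9: aromatic c, 3 neighbours → 0 H
  atom 10: aromatic c, 3 neighbours → 0 H
  atom 11: aromatic c, 2 neighbours → 1 H
  atom 12: aromatic c, 2 neighbours → 1 H
  atom 13: aromatic c, 2 neighbours → 1 H
  atom 14: aromatic c, 2 neighbours → 1 H
  atom 15: aromatic c, 3 neighbours → 0 H
  atom 16: aromatic c, 2 neighbours → 1 H
  atom 17: C, bond orders sum to 3 (valence 4) → 1 H
  atom 18: O, bond orders sum to 2 (valence 2) → 0 H
Totals → C:14, H:9, N:1, O:3.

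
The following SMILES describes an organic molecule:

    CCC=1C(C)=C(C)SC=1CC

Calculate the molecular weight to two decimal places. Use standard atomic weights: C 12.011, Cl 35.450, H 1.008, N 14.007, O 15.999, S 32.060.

First, the molecular formula is C10H16S (counting implicit H from valence).
  C: 10 × 12.011 = 120.110
  H: 16 × 1.008 = 16.128
  S: 1 × 32.060 = 32.060
Sum: 10×12.011 + 16×1.008 + 1×32.060 = 168.298 → 168.30 g/mol.

168.30 g/mol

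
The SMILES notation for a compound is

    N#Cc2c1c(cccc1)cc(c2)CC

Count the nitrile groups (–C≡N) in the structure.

The nitrile motif appears at heavy-atom position 2 in the SMILES.
Nitrile count: 1.

1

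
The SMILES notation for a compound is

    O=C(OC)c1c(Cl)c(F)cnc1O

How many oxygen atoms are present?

Scan the SMILES for O atoms (remember two-letter symbols like Cl and Br are single atoms).
Oxygen count: 3.

3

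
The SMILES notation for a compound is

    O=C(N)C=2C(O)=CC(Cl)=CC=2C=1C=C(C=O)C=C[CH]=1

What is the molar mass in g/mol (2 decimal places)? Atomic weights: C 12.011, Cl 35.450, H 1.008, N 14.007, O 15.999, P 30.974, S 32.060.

First, the molecular formula is C14H10ClNO3 (counting implicit H from valence).
  C: 14 × 12.011 = 168.154
  Cl: 1 × 35.450 = 35.450
  H: 10 × 1.008 = 10.080
  N: 1 × 14.007 = 14.007
  O: 3 × 15.999 = 47.997
Sum: 14×12.011 + 1×35.450 + 10×1.008 + 1×14.007 + 3×15.999 = 275.688 → 275.69 g/mol.

275.69 g/mol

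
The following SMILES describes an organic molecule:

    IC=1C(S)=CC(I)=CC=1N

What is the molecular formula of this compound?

Walk through each heavy atom and fill implicit hydrogens from standard valence (C 4, N 3, O 2, S 2, halogen 1):
  atom 1: I (halogen, monovalent) → 0 H
  atom 2: C, bond orders sum to 4 (valence 4) → 0 H
  atom 3: C, bond orders sum to 4 (valence 4) → 0 H
  atom 4: S, bond orders sum to 1 (valence 2) → 1 H
  atom 5: C, bond orders sum to 3 (valence 4) → 1 H
  atom 6: C, bond orders sum to 4 (valence 4) → 0 H
  atom 7: I (halogen, monovalent) → 0 H
  atom 8: C, bond orders sum to 3 (valence 4) → 1 H
  atom 9: C, bond orders sum to 4 (valence 4) → 0 H
  atom 10: N, bond orders sum to 1 (valence 3) → 2 H
Totals → C:6, H:5, I:2, N:1, S:1.

C6H5I2NS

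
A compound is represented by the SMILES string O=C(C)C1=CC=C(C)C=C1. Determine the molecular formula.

C9H10O

Walk through each heavy atom and fill implicit hydrogens from standard valence (C 4, N 3, O 2, S 2, halogen 1):
  atom 1: O, bond orders sum to 2 (valence 2) → 0 H
  atom 2: C, bond orders sum to 4 (valence 4) → 0 H
  atom 3: C, bond orders sum to 1 (valence 4) → 3 H
  atom 4: C, bond orders sum to 4 (valence 4) → 0 H
  atom 5: C, bond orders sum to 3 (valence 4) → 1 H
  atom 6: C, bond orders sum to 3 (valence 4) → 1 H
  atom 7: C, bond orders sum to 4 (valence 4) → 0 H
  atom 8: C, bond orders sum to 1 (valence 4) → 3 H
  atom 9: C, bond orders sum to 3 (valence 4) → 1 H
  atom 10: C, bond orders sum to 3 (valence 4) → 1 H
Totals → C:9, H:10, O:1.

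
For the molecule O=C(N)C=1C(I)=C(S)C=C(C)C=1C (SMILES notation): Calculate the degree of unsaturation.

5

Molecular formula: C9H10INOS.
DoU = (2C + 2 + N − H − X) / 2, where X is the halogen count and O/S are ignored.
    = (2·9 + 2 + 1 − 10 − 1) / 2 = 10 / 2 = 5.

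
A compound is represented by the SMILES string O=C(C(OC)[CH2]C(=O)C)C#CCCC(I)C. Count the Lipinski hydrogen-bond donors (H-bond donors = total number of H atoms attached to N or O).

0

Donors: find every N or O and count the H atoms it carries.
  atom 1 (O): bond orders sum to 2 → 0 H
  atom 4 (O): bond orders sum to 2 → 0 H
  atom 8 (O): bond orders sum to 2 → 0 H
Lipinski HBD = 0.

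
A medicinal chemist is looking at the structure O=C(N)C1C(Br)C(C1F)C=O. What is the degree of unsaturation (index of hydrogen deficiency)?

3

Molecular formula: C6H7BrFNO2.
DoU = (2C + 2 + N − H − X) / 2, where X is the halogen count and O/S are ignored.
    = (2·6 + 2 + 1 − 7 − 2) / 2 = 6 / 2 = 3.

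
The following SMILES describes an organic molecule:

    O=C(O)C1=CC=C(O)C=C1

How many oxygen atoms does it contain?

Scan the SMILES for O atoms (remember two-letter symbols like Cl and Br are single atoms).
Oxygen count: 3.

3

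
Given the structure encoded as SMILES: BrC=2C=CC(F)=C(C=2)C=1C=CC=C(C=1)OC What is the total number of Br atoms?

1

Scan the SMILES for Br atoms (remember two-letter symbols like Cl and Br are single atoms).
Bromine count: 1.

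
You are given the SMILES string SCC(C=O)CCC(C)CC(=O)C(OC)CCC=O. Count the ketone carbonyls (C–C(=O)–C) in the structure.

The ketone motif appears at heavy-atom position 11 in the SMILES.
Other groups present: 2 aldehyde, 1 ether, 1 thiol.
Ketone count: 1.

1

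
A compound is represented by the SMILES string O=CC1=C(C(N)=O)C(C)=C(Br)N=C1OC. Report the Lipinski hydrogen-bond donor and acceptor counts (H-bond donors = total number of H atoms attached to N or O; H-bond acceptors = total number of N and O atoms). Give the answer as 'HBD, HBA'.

Donors: find every N or O and count the H atoms it carries.
  atom 1 (O): bond orders sum to 2 → 0 H
  atom 6 (N): bond orders sum to 1 → 2 H
  atom 7 (O): bond orders sum to 2 → 0 H
  atom 12 (N): bond orders sum to 3 → 0 H
  atom 14 (O): bond orders sum to 2 → 0 H
Lipinski HBD = 2.
Acceptors: N atoms = 2, O atoms = 3 → HBA = 5.

2, 5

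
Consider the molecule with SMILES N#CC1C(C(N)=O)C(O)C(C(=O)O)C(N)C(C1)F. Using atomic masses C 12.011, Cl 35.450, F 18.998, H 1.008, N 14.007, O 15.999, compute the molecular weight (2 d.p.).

First, the molecular formula is C10H14FN3O4 (counting implicit H from valence).
  C: 10 × 12.011 = 120.110
  F: 1 × 18.998 = 18.998
  H: 14 × 1.008 = 14.112
  N: 3 × 14.007 = 42.021
  O: 4 × 15.999 = 63.996
Sum: 10×12.011 + 1×18.998 + 14×1.008 + 3×14.007 + 4×15.999 = 259.237 → 259.24 g/mol.

259.24 g/mol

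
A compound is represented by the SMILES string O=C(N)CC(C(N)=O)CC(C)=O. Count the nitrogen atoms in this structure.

Scan the SMILES for N atoms (remember two-letter symbols like Cl and Br are single atoms).
Nitrogen count: 2.

2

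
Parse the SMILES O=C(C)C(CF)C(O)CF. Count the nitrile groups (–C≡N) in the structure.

0

Scan the SMILES for the nitrile motif — none present.
Groups that are present: 1 hydroxyl, 1 ketone.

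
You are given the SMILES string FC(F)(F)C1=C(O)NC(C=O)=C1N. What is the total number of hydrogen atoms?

5

Walk through each heavy atom and fill implicit hydrogens from standard valence (C 4, N 3, O 2, S 2, halogen 1):
  atom 1: F (halogen, monovalent) → 0 H
  atom 2: C, bond orders sum to 4 (valence 4) → 0 H
  atom 3: F (halogen, monovalent) → 0 H
  atom 4: F (halogen, monovalent) → 0 H
  atom 5: C, bond orders sum to 4 (valence 4) → 0 H
  atom 6: C, bond orders sum to 4 (valence 4) → 0 H
  atom 7: O, bond orders sum to 1 (valence 2) → 1 H
  atom 8: N, bond orders sum to 2 (valence 3) → 1 H
  atom 9: C, bond orders sum to 4 (valence 4) → 0 H
  atom 10: C, bond orders sum to 3 (valence 4) → 1 H
  atom 11: O, bond orders sum to 2 (valence 2) → 0 H
  atom 12: C, bond orders sum to 4 (valence 4) → 0 H
  atom 13: N, bond orders sum to 1 (valence 3) → 2 H
Total hydrogens: 5.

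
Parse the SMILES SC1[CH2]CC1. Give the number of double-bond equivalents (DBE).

Degree of unsaturation = (number of rings) + (number of π bonds).
Ring closures in the SMILES: 1.
π bonds: none → 0 DoU from unsaturation.
Total DoU = 1 + 0 = 1.

1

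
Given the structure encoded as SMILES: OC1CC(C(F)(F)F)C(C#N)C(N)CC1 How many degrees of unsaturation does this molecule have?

3

Molecular formula: C9H13F3N2O.
DoU = (2C + 2 + N − H − X) / 2, where X is the halogen count and O/S are ignored.
    = (2·9 + 2 + 2 − 13 − 3) / 2 = 6 / 2 = 3.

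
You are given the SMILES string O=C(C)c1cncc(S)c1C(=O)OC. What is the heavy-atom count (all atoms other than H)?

Every atom symbol written in the SMILES (organic subset) is one heavy atom; implicit H are not written.
Heavy atoms by element → C:9, N:1, O:3, S:1.
Total: 14.

14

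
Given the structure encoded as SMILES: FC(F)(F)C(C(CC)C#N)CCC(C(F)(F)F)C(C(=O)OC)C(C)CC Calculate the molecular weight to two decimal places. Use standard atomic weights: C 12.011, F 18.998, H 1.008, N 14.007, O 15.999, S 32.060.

First, the molecular formula is C17H25F6NO2 (counting implicit H from valence).
  C: 17 × 12.011 = 204.187
  F: 6 × 18.998 = 113.988
  H: 25 × 1.008 = 25.200
  N: 1 × 14.007 = 14.007
  O: 2 × 15.999 = 31.998
Sum: 17×12.011 + 6×18.998 + 25×1.008 + 1×14.007 + 2×15.999 = 389.380 → 389.38 g/mol.

389.38 g/mol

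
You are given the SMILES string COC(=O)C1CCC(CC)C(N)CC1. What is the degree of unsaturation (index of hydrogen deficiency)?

Degree of unsaturation = (number of rings) + (number of π bonds).
Ring closures in the SMILES: 1.
π bonds: 1 double bond (each 1 DoU) → 1 DoU from unsaturation.
Total DoU = 1 + 1 = 2.

2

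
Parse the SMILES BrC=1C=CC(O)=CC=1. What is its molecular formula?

Walk through each heavy atom and fill implicit hydrogens from standard valence (C 4, N 3, O 2, S 2, halogen 1):
  atom 1: Br (halogen, monovalent) → 0 H
  atom 2: C, bond orders sum to 4 (valence 4) → 0 H
  atom 3: C, bond orders sum to 3 (valence 4) → 1 H
  atom 4: C, bond orders sum to 3 (valence 4) → 1 H
  atom 5: C, bond orders sum to 4 (valence 4) → 0 H
  atom 6: O, bond orders sum to 1 (valence 2) → 1 H
  atom 7: C, bond orders sum to 3 (valence 4) → 1 H
  atom 8: C, bond orders sum to 3 (valence 4) → 1 H
Totals → C:6, H:5, Br:1, O:1.
In Hill order: C6H5BrO.

C6H5BrO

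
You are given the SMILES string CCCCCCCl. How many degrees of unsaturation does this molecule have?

0

Degree of unsaturation = (number of rings) + (number of π bonds).
Ring closures in the SMILES: 0.
π bonds: none → 0 DoU from unsaturation.
Total DoU = 0 + 0 = 0.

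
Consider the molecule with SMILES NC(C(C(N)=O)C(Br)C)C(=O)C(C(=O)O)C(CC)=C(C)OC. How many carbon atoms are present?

14

Count every carbon token in the SMILES (each C, including those in ring-closure positions and inside branches).
Carbon count: 14.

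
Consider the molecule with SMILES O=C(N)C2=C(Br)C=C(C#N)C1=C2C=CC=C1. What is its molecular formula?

Walk through each heavy atom and fill implicit hydrogens from standard valence (C 4, N 3, O 2, S 2, halogen 1):
  atom 1: O, bond orders sum to 2 (valence 2) → 0 H
  atom 2: C, bond orders sum to 4 (valence 4) → 0 H
  atom 3: N, bond orders sum to 1 (valence 3) → 2 H
  atom 4: C, bond orders sum to 4 (valence 4) → 0 H
  atom 5: C, bond orders sum to 4 (valence 4) → 0 H
  atom 6: Br (halogen, monovalent) → 0 H
  atom 7: C, bond orders sum to 3 (valence 4) → 1 H
  atom 8: C, bond orders sum to 4 (valence 4) → 0 H
  atom 9: C, bond orders sum to 4 (valence 4) → 0 H
  atom 10: N, bond orders sum to 3 (valence 3) → 0 H
  atom 11: C, bond orders sum to 4 (valence 4) → 0 H
  atom 12: C, bond orders sum to 4 (valence 4) → 0 H
  atom 13: C, bond orders sum to 3 (valence 4) → 1 H
  atom 14: C, bond orders sum to 3 (valence 4) → 1 H
  atom 15: C, bond orders sum to 3 (valence 4) → 1 H
  atom 16: C, bond orders sum to 3 (valence 4) → 1 H
Totals → C:12, H:7, Br:1, N:2, O:1.
In Hill order: C12H7BrN2O.

C12H7BrN2O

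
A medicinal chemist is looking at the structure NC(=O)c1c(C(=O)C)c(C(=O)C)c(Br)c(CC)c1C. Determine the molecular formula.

Walk through each heavy atom and fill implicit hydrogens from standard valence (C 4, N 3, O 2, S 2, halogen 1); for lowercase aromatic atoms, an aromatic c carries 1 H when it has two neighbours and 0 H with three, and aromatic n carries 0 H:
  atom 1: N, bond orders sum to 1 (valence 3) → 2 H
  atom 2: C, bond orders sum to 4 (valence 4) → 0 H
  atom 3: O, bond orders sum to 2 (valence 2) → 0 H
  atom 4: aromatic c, 3 neighbours → 0 H
  atom 5: aromatic c, 3 neighbours → 0 H
  atom 6: C, bond orders sum to 4 (valence 4) → 0 H
  atom 7: O, bond orders sum to 2 (valence 2) → 0 H
  atom 8: C, bond orders sum to 1 (valence 4) → 3 H
  atom 9: aromatic c, 3 neighbours → 0 H
  atom 10: C, bond orders sum to 4 (valence 4) → 0 H
  atom 11: O, bond orders sum to 2 (valence 2) → 0 H
  atom 12: C, bond orders sum to 1 (valence 4) → 3 H
  atom 13: aromatic c, 3 neighbours → 0 H
  atom 14: Br (halogen, monovalent) → 0 H
  atom 15: aromatic c, 3 neighbours → 0 H
  atom 16: C, bond orders sum to 2 (valence 4) → 2 H
  atom 17: C, bond orders sum to 1 (valence 4) → 3 H
  atom 18: aromatic c, 3 neighbours → 0 H
  atom 19: C, bond orders sum to 1 (valence 4) → 3 H
Totals → C:14, H:16, Br:1, N:1, O:3.
In Hill order: C14H16BrNO3.

C14H16BrNO3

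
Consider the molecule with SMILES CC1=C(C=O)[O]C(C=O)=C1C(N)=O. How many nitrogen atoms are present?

Scan the SMILES for N atoms (remember two-letter symbols like Cl and Br are single atoms).
Nitrogen count: 1.

1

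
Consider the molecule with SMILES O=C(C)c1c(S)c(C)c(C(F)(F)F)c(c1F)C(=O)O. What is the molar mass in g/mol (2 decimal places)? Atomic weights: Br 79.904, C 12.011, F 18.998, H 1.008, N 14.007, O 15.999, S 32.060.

296.23 g/mol

First, the molecular formula is C11H8F4O3S (counting implicit H from valence).
  C: 11 × 12.011 = 132.121
  F: 4 × 18.998 = 75.992
  H: 8 × 1.008 = 8.064
  O: 3 × 15.999 = 47.997
  S: 1 × 32.060 = 32.060
Sum: 11×12.011 + 4×18.998 + 8×1.008 + 3×15.999 + 1×32.060 = 296.234 → 296.23 g/mol.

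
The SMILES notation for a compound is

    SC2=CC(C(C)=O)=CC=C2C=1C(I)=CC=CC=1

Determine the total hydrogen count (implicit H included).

11

Walk through each heavy atom and fill implicit hydrogens from standard valence (C 4, N 3, O 2, S 2, halogen 1):
  atom 1: S, bond orders sum to 1 (valence 2) → 1 H
  atom 2: C, bond orders sum to 4 (valence 4) → 0 H
  atom 3: C, bond orders sum to 3 (valence 4) → 1 H
  atom 4: C, bond orders sum to 4 (valence 4) → 0 H
  atom 5: C, bond orders sum to 4 (valence 4) → 0 H
  atom 6: C, bond orders sum to 1 (valence 4) → 3 H
  atom 7: O, bond orders sum to 2 (valence 2) → 0 H
  atom 8: C, bond orders sum to 3 (valence 4) → 1 H
  atom 9: C, bond orders sum to 3 (valence 4) → 1 H
  atom 10: C, bond orders sum to 4 (valence 4) → 0 H
  atom 11: C, bond orders sum to 4 (valence 4) → 0 H
  atom 12: C, bond orders sum to 4 (valence 4) → 0 H
  atom 13: I (halogen, monovalent) → 0 H
  atom 14: C, bond orders sum to 3 (valence 4) → 1 H
  atom 15: C, bond orders sum to 3 (valence 4) → 1 H
  atom 16: C, bond orders sum to 3 (valence 4) → 1 H
  atom 17: C, bond orders sum to 3 (valence 4) → 1 H
Total hydrogens: 11.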